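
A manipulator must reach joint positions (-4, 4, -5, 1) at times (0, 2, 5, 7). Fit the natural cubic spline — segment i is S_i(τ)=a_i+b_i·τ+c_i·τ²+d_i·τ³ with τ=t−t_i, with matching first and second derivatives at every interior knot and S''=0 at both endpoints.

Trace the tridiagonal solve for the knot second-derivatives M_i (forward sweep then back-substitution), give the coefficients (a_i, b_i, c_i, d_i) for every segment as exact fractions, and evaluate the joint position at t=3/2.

Δ: Δ0=4, Δ1=-3, Δ2=3
row 1: diag=10, rhs=-42; c'=3/10, d'=-21/5
row 2: denom=10−3·3/10=91/10; d'=(36−3·-21/5)/(91/10)=486/91
back: M2=486/91
back: M1=-21/5−3/10·486/91=-528/91
M: M0=0, M1=-528/91, M2=486/91, M3=0
seg 0: a=-4, c=M0/2=0, d=(M1−M0)/(6·2)=-44/91, b=Δ0−h0·(2M0+M1)/6=540/91
seg 1: a=4, c=M1/2=-264/91, d=(M2−M1)/(6·3)=13/21, b=Δ1−h1·(2M1+M2)/6=12/91
seg 2: a=-5, c=M2/2=243/91, d=(M3−M2)/(6·2)=-81/182, b=Δ2−h2·(2M2+M3)/6=-51/91
t_q=3/2 → seg 0, τ=3/2; S=-4+540/91·τ+0·τ²+-44/91·τ³=85/26

  seg 0: a=-4 b=540/91 c=0 d=-44/91
  seg 1: a=4 b=12/91 c=-264/91 d=13/21
  seg 2: a=-5 b=-51/91 c=243/91 d=-81/182
S(3/2) = 85/26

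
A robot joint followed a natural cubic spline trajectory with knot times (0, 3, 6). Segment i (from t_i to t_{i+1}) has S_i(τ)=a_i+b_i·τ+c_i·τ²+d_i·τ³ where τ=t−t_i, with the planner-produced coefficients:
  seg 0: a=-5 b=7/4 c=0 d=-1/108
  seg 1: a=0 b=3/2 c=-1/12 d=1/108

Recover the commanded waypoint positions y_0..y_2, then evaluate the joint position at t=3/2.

y_0 = S_0(0) = a_0 = -5
y_1 = S_1(0) = a_1 = 0
y_2 = S_1(3) = 4
t_q=3/2 is in segment 0 (τ=3/2); S_0(τ)=-77/32

y_0=-5 y_1=0 y_2=4
S(3/2) = -77/32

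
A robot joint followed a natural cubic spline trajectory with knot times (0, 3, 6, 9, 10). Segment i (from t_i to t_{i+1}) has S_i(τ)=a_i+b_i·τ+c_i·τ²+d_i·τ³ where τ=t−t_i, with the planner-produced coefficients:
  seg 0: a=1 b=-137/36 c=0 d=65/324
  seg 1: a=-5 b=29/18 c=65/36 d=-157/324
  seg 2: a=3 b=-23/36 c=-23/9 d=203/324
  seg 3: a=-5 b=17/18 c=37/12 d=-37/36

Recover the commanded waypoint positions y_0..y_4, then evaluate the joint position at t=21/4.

y_0=1 y_1=-5 y_2=3 y_3=-5 y_4=-2
S(21/4) = 575/256

y_0 = S_0(0) = a_0 = 1
y_1 = S_1(0) = a_1 = -5
y_2 = S_2(0) = a_2 = 3
y_3 = S_3(0) = a_3 = -5
y_4 = S_3(1) = -2
t_q=21/4 is in segment 1 (τ=9/4); S_1(τ)=575/256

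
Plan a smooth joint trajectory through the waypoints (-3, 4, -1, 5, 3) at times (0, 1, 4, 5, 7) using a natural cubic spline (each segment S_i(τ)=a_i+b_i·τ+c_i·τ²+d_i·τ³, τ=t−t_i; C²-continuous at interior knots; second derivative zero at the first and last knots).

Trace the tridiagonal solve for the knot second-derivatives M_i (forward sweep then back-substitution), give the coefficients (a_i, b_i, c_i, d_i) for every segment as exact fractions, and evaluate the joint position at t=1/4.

Δ: Δ0=7, Δ1=-5/3, Δ2=6, Δ3=-1
row 1: diag=8, rhs=-52; c'=3/8, d'=-13/2
row 2: denom=8−3·3/8=55/8; d'=(46−3·-13/2)/(55/8)=524/55
row 3: denom=6−1·8/55=322/55; d'=(-42−1·524/55)/(322/55)=-1417/161
back: M3=-1417/161
back: M2=524/55−8/55·-1417/161=1740/161
back: M1=-13/2−3/8·1740/161=-1699/161
M: M0=0, M1=-1699/161, M2=1740/161, M3=-1417/161, M4=0
seg 0: a=-3, c=M0/2=0, d=(M1−M0)/(6·1)=-1699/966, b=Δ0−h0·(2M0+M1)/6=8461/966
seg 1: a=4, c=M1/2=-1699/322, d=(M2−M1)/(6·3)=3439/2898, b=Δ1−h1·(2M1+M2)/6=1682/483
seg 2: a=-1, c=M2/2=870/161, d=(M3−M2)/(6·1)=-451/138, b=Δ2−h2·(2M2+M3)/6=3733/966
seg 3: a=5, c=M3/2=-1417/322, d=(M4−M3)/(6·2)=1417/1932, b=Δ3−h3·(2M3+M4)/6=2351/483
t_q=1/4 → seg 0, τ=1/4; S=-3+8461/966·τ+0·τ²+-1699/966·τ³=-17265/20608

  seg 0: a=-3 b=8461/966 c=0 d=-1699/966
  seg 1: a=4 b=1682/483 c=-1699/322 d=3439/2898
  seg 2: a=-1 b=3733/966 c=870/161 d=-451/138
  seg 3: a=5 b=2351/483 c=-1417/322 d=1417/1932
S(1/4) = -17265/20608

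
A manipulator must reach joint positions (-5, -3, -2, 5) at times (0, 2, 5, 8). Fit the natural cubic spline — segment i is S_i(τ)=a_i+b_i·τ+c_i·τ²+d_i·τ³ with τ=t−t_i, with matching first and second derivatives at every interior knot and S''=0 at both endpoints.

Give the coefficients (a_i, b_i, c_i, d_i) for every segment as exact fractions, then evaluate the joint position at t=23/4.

Δ: Δ0=1, Δ1=1/3, Δ2=7/3
row 1: diag=10, rhs=-4; c'=3/10, d'=-2/5
row 2: denom=12−3·3/10=111/10; d'=(12−3·-2/5)/(111/10)=44/37
back: M2=44/37
back: M1=-2/5−3/10·44/37=-28/37
M: M0=0, M1=-28/37, M2=44/37, M3=0
seg 0: a=-5, c=M0/2=0, d=(M1−M0)/(6·2)=-7/111, b=Δ0−h0·(2M0+M1)/6=139/111
seg 1: a=-3, c=M1/2=-14/37, d=(M2−M1)/(6·3)=4/37, b=Δ1−h1·(2M1+M2)/6=55/111
seg 2: a=-2, c=M2/2=22/37, d=(M3−M2)/(6·3)=-22/333, b=Δ2−h2·(2M2+M3)/6=127/111
t_q=23/4 → seg 2, τ=3/4; S=-2+127/111·τ+22/37·τ²+-22/333·τ³=-989/1184

  seg 0: a=-5 b=139/111 c=0 d=-7/111
  seg 1: a=-3 b=55/111 c=-14/37 d=4/37
  seg 2: a=-2 b=127/111 c=22/37 d=-22/333
S(23/4) = -989/1184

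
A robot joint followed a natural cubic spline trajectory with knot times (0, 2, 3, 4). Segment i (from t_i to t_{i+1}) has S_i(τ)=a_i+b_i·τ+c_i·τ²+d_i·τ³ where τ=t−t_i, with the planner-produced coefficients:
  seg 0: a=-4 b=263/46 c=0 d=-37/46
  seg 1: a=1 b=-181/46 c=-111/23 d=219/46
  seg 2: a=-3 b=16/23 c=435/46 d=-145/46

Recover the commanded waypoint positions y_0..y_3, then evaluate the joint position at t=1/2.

y_0=-4 y_1=1 y_2=-3 y_3=4
S(1/2) = -457/368

y_0 = S_0(0) = a_0 = -4
y_1 = S_1(0) = a_1 = 1
y_2 = S_2(0) = a_2 = -3
y_3 = S_2(1) = 4
t_q=1/2 is in segment 0 (τ=1/2); S_0(τ)=-457/368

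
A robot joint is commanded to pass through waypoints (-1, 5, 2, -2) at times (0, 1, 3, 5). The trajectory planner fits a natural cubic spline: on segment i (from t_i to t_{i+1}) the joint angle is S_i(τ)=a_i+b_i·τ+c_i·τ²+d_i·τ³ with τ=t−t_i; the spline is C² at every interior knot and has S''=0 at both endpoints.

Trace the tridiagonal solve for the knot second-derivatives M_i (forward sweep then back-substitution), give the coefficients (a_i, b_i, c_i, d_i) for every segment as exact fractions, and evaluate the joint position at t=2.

Δ: Δ0=6, Δ1=-3/2, Δ2=-2
row 1: diag=6, rhs=-45; c'=1/3, d'=-15/2
row 2: denom=8−2·1/3=22/3; d'=(-3−2·-15/2)/(22/3)=18/11
back: M2=18/11
back: M1=-15/2−1/3·18/11=-177/22
M: M0=0, M1=-177/22, M2=18/11, M3=0
seg 0: a=-1, c=M0/2=0, d=(M1−M0)/(6·1)=-59/44, b=Δ0−h0·(2M0+M1)/6=323/44
seg 1: a=5, c=M1/2=-177/44, d=(M2−M1)/(6·2)=71/88, b=Δ1−h1·(2M1+M2)/6=73/22
seg 2: a=2, c=M2/2=9/11, d=(M3−M2)/(6·2)=-3/22, b=Δ2−h2·(2M2+M3)/6=-34/11
t_q=2 → seg 1, τ=1; S=5+73/22·τ+-177/44·τ²+71/88·τ³=449/88

  seg 0: a=-1 b=323/44 c=0 d=-59/44
  seg 1: a=5 b=73/22 c=-177/44 d=71/88
  seg 2: a=2 b=-34/11 c=9/11 d=-3/22
S(2) = 449/88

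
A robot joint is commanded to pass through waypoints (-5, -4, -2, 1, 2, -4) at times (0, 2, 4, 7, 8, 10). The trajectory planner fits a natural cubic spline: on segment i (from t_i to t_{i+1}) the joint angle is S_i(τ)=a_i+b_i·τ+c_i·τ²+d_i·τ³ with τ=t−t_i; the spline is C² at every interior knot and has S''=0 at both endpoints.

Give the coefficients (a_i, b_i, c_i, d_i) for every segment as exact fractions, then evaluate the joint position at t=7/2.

  seg 0: a=-5 b=553/1570 c=0 d=29/785
  seg 1: a=-4 b=1249/1570 c=174/785 d=-75/1256
  seg 2: a=-2 b=758/785 c=-429/3140 d=31/628
  seg 3: a=1 b=4643/3140 c=483/1570 d=-2469/3140
  seg 4: a=2 b=-208/785 c=-6441/3140 d=2147/6280
S(7/2) = -126077/50240

Δ: Δ0=1/2, Δ1=1, Δ2=1, Δ3=1, Δ4=-3
row 1: diag=8, rhs=3; c'=1/4, d'=3/8
row 2: denom=10−2·1/4=19/2; d'=(0−2·3/8)/(19/2)=-3/38
row 3: denom=8−3·6/19=134/19; d'=(0−3·-3/38)/(134/19)=9/268
row 4: denom=6−1·19/134=785/134; d'=(-24−1·9/268)/(785/134)=-6441/1570
back: M4=-6441/1570
back: M3=9/268−19/134·-6441/1570=483/785
back: M2=-3/38−6/19·483/785=-429/1570
back: M1=3/8−1/4·-429/1570=348/785
M: M0=0, M1=348/785, M2=-429/1570, M3=483/785, M4=-6441/1570, M5=0
seg 0: a=-5, c=M0/2=0, d=(M1−M0)/(6·2)=29/785, b=Δ0−h0·(2M0+M1)/6=553/1570
seg 1: a=-4, c=M1/2=174/785, d=(M2−M1)/(6·2)=-75/1256, b=Δ1−h1·(2M1+M2)/6=1249/1570
seg 2: a=-2, c=M2/2=-429/3140, d=(M3−M2)/(6·3)=31/628, b=Δ2−h2·(2M2+M3)/6=758/785
seg 3: a=1, c=M3/2=483/1570, d=(M4−M3)/(6·1)=-2469/3140, b=Δ3−h3·(2M3+M4)/6=4643/3140
seg 4: a=2, c=M4/2=-6441/3140, d=(M5−M4)/(6·2)=2147/6280, b=Δ4−h4·(2M4+M5)/6=-208/785
t_q=7/2 → seg 1, τ=3/2; S=-4+1249/1570·τ+174/785·τ²+-75/1256·τ³=-126077/50240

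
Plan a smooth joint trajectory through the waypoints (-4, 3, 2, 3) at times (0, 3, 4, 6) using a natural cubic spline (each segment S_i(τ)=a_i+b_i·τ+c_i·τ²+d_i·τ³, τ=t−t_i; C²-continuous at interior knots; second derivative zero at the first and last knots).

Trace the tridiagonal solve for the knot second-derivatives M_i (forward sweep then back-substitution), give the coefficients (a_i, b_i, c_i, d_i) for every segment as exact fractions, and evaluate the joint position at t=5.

  seg 0: a=-4 b=1045/282 c=0 d=-43/282
  seg 1: a=3 b=-58/141 c=-129/94 d=221/282
  seg 2: a=2 b=-227/282 c=46/47 d=-23/141
S(5) = 189/94

Δ: Δ0=7/3, Δ1=-1, Δ2=1/2
row 1: diag=8, rhs=-20; c'=1/8, d'=-5/2
row 2: denom=6−1·1/8=47/8; d'=(9−1·-5/2)/(47/8)=92/47
back: M2=92/47
back: M1=-5/2−1/8·92/47=-129/47
M: M0=0, M1=-129/47, M2=92/47, M3=0
seg 0: a=-4, c=M0/2=0, d=(M1−M0)/(6·3)=-43/282, b=Δ0−h0·(2M0+M1)/6=1045/282
seg 1: a=3, c=M1/2=-129/94, d=(M2−M1)/(6·1)=221/282, b=Δ1−h1·(2M1+M2)/6=-58/141
seg 2: a=2, c=M2/2=46/47, d=(M3−M2)/(6·2)=-23/141, b=Δ2−h2·(2M2+M3)/6=-227/282
t_q=5 → seg 2, τ=1; S=2+-227/282·τ+46/47·τ²+-23/141·τ³=189/94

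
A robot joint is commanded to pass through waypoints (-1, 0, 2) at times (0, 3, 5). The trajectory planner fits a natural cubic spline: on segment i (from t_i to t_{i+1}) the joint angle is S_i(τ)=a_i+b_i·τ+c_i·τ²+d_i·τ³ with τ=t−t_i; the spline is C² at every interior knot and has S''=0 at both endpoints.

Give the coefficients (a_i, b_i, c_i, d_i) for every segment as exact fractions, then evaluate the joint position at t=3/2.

  seg 0: a=-1 b=2/15 c=0 d=1/45
  seg 1: a=0 b=11/15 c=1/5 d=-1/30
S(3/2) = -29/40

Δ: Δ0=1/3, Δ1=1
row 1: diag=10, rhs=4; c'=1/5, d'=2/5
back: M1=2/5
M: M0=0, M1=2/5, M2=0
seg 0: a=-1, c=M0/2=0, d=(M1−M0)/(6·3)=1/45, b=Δ0−h0·(2M0+M1)/6=2/15
seg 1: a=0, c=M1/2=1/5, d=(M2−M1)/(6·2)=-1/30, b=Δ1−h1·(2M1+M2)/6=11/15
t_q=3/2 → seg 0, τ=3/2; S=-1+2/15·τ+0·τ²+1/45·τ³=-29/40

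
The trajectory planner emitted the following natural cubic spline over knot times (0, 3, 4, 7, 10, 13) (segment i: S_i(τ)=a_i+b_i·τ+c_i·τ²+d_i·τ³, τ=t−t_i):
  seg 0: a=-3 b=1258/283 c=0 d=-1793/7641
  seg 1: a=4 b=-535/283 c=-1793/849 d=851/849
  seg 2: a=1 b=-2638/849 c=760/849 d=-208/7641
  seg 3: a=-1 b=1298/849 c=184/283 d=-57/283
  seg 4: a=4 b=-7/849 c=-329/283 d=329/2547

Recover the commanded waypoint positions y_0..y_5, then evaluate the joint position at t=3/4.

y_0=-3 y_1=4 y_2=1 y_3=-1 y_4=4 y_5=-3
S(3/4) = 4255/18112

y_0 = S_0(0) = a_0 = -3
y_1 = S_1(0) = a_1 = 4
y_2 = S_2(0) = a_2 = 1
y_3 = S_3(0) = a_3 = -1
y_4 = S_4(0) = a_4 = 4
y_5 = S_4(3) = -3
t_q=3/4 is in segment 0 (τ=3/4); S_0(τ)=4255/18112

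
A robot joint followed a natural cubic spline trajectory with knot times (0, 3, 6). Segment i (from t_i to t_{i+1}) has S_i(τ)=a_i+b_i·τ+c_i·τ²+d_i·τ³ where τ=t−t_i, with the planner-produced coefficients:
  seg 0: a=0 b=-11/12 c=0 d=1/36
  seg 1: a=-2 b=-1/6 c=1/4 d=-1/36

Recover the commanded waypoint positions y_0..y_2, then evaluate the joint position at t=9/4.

y_0=0 y_1=-2 y_2=-1
S(9/4) = -447/256

y_0 = S_0(0) = a_0 = 0
y_1 = S_1(0) = a_1 = -2
y_2 = S_1(3) = -1
t_q=9/4 is in segment 0 (τ=9/4); S_0(τ)=-447/256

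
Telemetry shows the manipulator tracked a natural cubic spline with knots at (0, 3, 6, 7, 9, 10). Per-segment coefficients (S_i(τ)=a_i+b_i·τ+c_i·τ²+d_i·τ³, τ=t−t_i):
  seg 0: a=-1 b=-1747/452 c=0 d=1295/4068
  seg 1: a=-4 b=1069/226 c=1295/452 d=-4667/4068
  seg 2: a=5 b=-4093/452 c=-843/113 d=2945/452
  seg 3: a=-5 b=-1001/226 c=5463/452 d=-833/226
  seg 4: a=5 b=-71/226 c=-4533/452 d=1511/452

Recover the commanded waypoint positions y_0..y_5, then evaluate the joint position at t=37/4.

y_0=-1 y_1=-4 y_2=5 y_3=-5 y_4=5 y_5=-2
S(37/4) = 125747/28928

y_0 = S_0(0) = a_0 = -1
y_1 = S_1(0) = a_1 = -4
y_2 = S_2(0) = a_2 = 5
y_3 = S_3(0) = a_3 = -5
y_4 = S_4(0) = a_4 = 5
y_5 = S_4(1) = -2
t_q=37/4 is in segment 4 (τ=1/4); S_4(τ)=125747/28928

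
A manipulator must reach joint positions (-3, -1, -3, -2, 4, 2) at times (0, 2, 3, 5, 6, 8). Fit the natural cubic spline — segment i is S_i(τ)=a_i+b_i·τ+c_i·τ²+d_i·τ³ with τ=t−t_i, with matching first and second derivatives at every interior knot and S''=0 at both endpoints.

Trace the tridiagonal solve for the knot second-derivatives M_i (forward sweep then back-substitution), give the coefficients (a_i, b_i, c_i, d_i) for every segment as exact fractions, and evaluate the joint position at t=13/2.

  seg 0: a=-3 b=2212/1081 c=0 d=-1131/4324
  seg 1: a=-1 b=-1181/1081 c=-3393/2162 d=1431/2162
  seg 2: a=-3 b=-4855/2162 c=450/1081 d=11/23
  seg 3: a=-2 b=11153/2162 c=3552/1081 d=-5285/2162
  seg 4: a=4 b=4753/1081 c=-8751/2162 d=2917/4324
S(13/2) = 182329/34592

Δ: Δ0=1, Δ1=-2, Δ2=1/2, Δ3=6, Δ4=-1
row 1: diag=6, rhs=-18; c'=1/6, d'=-3
row 2: denom=6−1·1/6=35/6; d'=(15−1·-3)/(35/6)=108/35
row 3: denom=6−2·12/35=186/35; d'=(33−2·108/35)/(186/35)=313/62
row 4: denom=6−1·35/186=1081/186; d'=(-42−1·313/62)/(1081/186)=-8751/1081
back: M4=-8751/1081
back: M3=313/62−35/186·-8751/1081=7104/1081
back: M2=108/35−12/35·7104/1081=900/1081
back: M1=-3−1/6·900/1081=-3393/1081
M: M0=0, M1=-3393/1081, M2=900/1081, M3=7104/1081, M4=-8751/1081, M5=0
seg 0: a=-3, c=M0/2=0, d=(M1−M0)/(6·2)=-1131/4324, b=Δ0−h0·(2M0+M1)/6=2212/1081
seg 1: a=-1, c=M1/2=-3393/2162, d=(M2−M1)/(6·1)=1431/2162, b=Δ1−h1·(2M1+M2)/6=-1181/1081
seg 2: a=-3, c=M2/2=450/1081, d=(M3−M2)/(6·2)=11/23, b=Δ2−h2·(2M2+M3)/6=-4855/2162
seg 3: a=-2, c=M3/2=3552/1081, d=(M4−M3)/(6·1)=-5285/2162, b=Δ3−h3·(2M3+M4)/6=11153/2162
seg 4: a=4, c=M4/2=-8751/2162, d=(M5−M4)/(6·2)=2917/4324, b=Δ4−h4·(2M4+M5)/6=4753/1081
t_q=13/2 → seg 4, τ=1/2; S=4+4753/1081·τ+-8751/2162·τ²+2917/4324·τ³=182329/34592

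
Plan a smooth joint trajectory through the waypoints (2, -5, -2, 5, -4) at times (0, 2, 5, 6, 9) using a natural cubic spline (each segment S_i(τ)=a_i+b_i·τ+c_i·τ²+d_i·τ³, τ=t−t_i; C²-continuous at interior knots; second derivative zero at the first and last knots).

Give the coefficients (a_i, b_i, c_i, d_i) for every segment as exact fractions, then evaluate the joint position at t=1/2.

  seg 0: a=2 b=-362/93 c=0 d=73/744
  seg 1: a=-5 b=-505/186 c=73/124 d=725/3348
  seg 2: a=-2 b=2479/372 c=236/93 d=-273/124
  seg 3: a=5 b=955/186 c=-1513/372 d=1513/3348
S(1/2) = 131/1984

Δ: Δ0=-7/2, Δ1=1, Δ2=7, Δ3=-3
row 1: diag=10, rhs=27; c'=3/10, d'=27/10
row 2: denom=8−3·3/10=71/10; d'=(36−3·27/10)/(71/10)=279/71
row 3: denom=8−1·10/71=558/71; d'=(-60−1·279/71)/(558/71)=-1513/186
back: M3=-1513/186
back: M2=279/71−10/71·-1513/186=472/93
back: M1=27/10−3/10·472/93=73/62
M: M0=0, M1=73/62, M2=472/93, M3=-1513/186, M4=0
seg 0: a=2, c=M0/2=0, d=(M1−M0)/(6·2)=73/744, b=Δ0−h0·(2M0+M1)/6=-362/93
seg 1: a=-5, c=M1/2=73/124, d=(M2−M1)/(6·3)=725/3348, b=Δ1−h1·(2M1+M2)/6=-505/186
seg 2: a=-2, c=M2/2=236/93, d=(M3−M2)/(6·1)=-273/124, b=Δ2−h2·(2M2+M3)/6=2479/372
seg 3: a=5, c=M3/2=-1513/372, d=(M4−M3)/(6·3)=1513/3348, b=Δ3−h3·(2M3+M4)/6=955/186
t_q=1/2 → seg 0, τ=1/2; S=2+-362/93·τ+0·τ²+73/744·τ³=131/1984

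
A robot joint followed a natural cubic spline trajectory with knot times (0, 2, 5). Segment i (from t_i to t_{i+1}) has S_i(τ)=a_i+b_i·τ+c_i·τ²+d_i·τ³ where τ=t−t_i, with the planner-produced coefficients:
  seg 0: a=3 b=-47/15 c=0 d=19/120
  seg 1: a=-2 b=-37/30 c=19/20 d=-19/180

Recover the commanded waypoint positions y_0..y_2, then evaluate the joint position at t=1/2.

y_0 = S_0(0) = a_0 = 3
y_1 = S_1(0) = a_1 = -2
y_2 = S_1(3) = 0
t_q=1/2 is in segment 0 (τ=1/2); S_0(τ)=93/64

y_0=3 y_1=-2 y_2=0
S(1/2) = 93/64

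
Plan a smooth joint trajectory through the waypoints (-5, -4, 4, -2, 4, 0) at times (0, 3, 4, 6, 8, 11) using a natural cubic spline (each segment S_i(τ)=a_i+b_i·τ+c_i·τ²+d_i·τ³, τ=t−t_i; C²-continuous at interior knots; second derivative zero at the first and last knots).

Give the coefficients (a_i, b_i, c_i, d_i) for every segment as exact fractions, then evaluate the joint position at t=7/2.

  seg 0: a=-5 b=-2851/813 c=0 d=3122/7317
  seg 1: a=-4 b=6515/813 c=3122/813 d=-3133/813
  seg 2: a=4 b=1120/271 c=-6277/813 d=6755/3252
  seg 3: a=-2 b=-1483/813 c=7711/1626 d=-1263/1084
  seg 4: a=4 b=2572/813 c=-1828/813 d=1828/7317
S(7/2) = 3155/6504

Δ: Δ0=1/3, Δ1=8, Δ2=-3, Δ3=3, Δ4=-4/3
row 1: diag=8, rhs=46; c'=1/8, d'=23/4
row 2: denom=6−1·1/8=47/8; d'=(-66−1·23/4)/(47/8)=-574/47
row 3: denom=8−2·16/47=344/47; d'=(36−2·-574/47)/(344/47)=355/43
row 4: denom=10−2·47/172=813/86; d'=(-26−2·355/43)/(813/86)=-3656/813
back: M4=-3656/813
back: M3=355/43−47/172·-3656/813=7711/813
back: M2=-574/47−16/47·7711/813=-12554/813
back: M1=23/4−1/8·-12554/813=6244/813
M: M0=0, M1=6244/813, M2=-12554/813, M3=7711/813, M4=-3656/813, M5=0
seg 0: a=-5, c=M0/2=0, d=(M1−M0)/(6·3)=3122/7317, b=Δ0−h0·(2M0+M1)/6=-2851/813
seg 1: a=-4, c=M1/2=3122/813, d=(M2−M1)/(6·1)=-3133/813, b=Δ1−h1·(2M1+M2)/6=6515/813
seg 2: a=4, c=M2/2=-6277/813, d=(M3−M2)/(6·2)=6755/3252, b=Δ2−h2·(2M2+M3)/6=1120/271
seg 3: a=-2, c=M3/2=7711/1626, d=(M4−M3)/(6·2)=-1263/1084, b=Δ3−h3·(2M3+M4)/6=-1483/813
seg 4: a=4, c=M4/2=-1828/813, d=(M5−M4)/(6·3)=1828/7317, b=Δ4−h4·(2M4+M5)/6=2572/813
t_q=7/2 → seg 1, τ=1/2; S=-4+6515/813·τ+3122/813·τ²+-3133/813·τ³=3155/6504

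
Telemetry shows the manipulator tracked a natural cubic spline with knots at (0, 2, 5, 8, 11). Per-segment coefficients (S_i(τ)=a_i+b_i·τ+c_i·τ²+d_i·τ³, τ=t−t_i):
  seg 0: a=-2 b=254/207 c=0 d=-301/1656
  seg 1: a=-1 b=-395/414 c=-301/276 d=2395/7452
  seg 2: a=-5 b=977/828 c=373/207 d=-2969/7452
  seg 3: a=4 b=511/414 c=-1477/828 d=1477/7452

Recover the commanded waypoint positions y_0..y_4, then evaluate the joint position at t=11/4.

y_0 = S_0(0) = a_0 = -2
y_1 = S_1(0) = a_1 = -1
y_2 = S_2(0) = a_2 = -5
y_3 = S_3(0) = a_3 = 4
y_4 = S_3(3) = -3
t_q=11/4 is in segment 1 (τ=3/4); S_1(τ)=-12915/5888

y_0=-2 y_1=-1 y_2=-5 y_3=4 y_4=-3
S(11/4) = -12915/5888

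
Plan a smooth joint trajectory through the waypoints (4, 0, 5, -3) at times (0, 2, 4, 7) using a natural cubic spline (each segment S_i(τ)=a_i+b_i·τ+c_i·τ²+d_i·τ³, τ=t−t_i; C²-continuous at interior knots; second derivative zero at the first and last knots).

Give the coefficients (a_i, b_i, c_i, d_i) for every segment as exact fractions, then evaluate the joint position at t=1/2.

  seg 0: a=4 b=-197/57 c=0 d=83/228
  seg 1: a=0 b=52/57 c=83/38 d=-317/456
  seg 2: a=5 b=149/114 c=-151/76 d=151/684
S(1/2) = 1409/608

Δ: Δ0=-2, Δ1=5/2, Δ2=-8/3
row 1: diag=8, rhs=27; c'=1/4, d'=27/8
row 2: denom=10−2·1/4=19/2; d'=(-31−2·27/8)/(19/2)=-151/38
back: M2=-151/38
back: M1=27/8−1/4·-151/38=83/19
M: M0=0, M1=83/19, M2=-151/38, M3=0
seg 0: a=4, c=M0/2=0, d=(M1−M0)/(6·2)=83/228, b=Δ0−h0·(2M0+M1)/6=-197/57
seg 1: a=0, c=M1/2=83/38, d=(M2−M1)/(6·2)=-317/456, b=Δ1−h1·(2M1+M2)/6=52/57
seg 2: a=5, c=M2/2=-151/76, d=(M3−M2)/(6·3)=151/684, b=Δ2−h2·(2M2+M3)/6=149/114
t_q=1/2 → seg 0, τ=1/2; S=4+-197/57·τ+0·τ²+83/228·τ³=1409/608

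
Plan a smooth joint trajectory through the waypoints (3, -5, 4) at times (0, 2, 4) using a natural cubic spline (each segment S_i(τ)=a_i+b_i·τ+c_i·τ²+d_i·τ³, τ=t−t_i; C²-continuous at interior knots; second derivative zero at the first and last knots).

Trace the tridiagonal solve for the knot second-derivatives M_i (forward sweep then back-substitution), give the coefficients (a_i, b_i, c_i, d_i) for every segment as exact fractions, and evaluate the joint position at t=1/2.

  seg 0: a=3 b=-49/8 c=0 d=17/32
  seg 1: a=-5 b=1/4 c=51/16 d=-17/32
S(1/2) = 1/256

Δ: Δ0=-4, Δ1=9/2
row 1: diag=8, rhs=51; c'=1/4, d'=51/8
back: M1=51/8
M: M0=0, M1=51/8, M2=0
seg 0: a=3, c=M0/2=0, d=(M1−M0)/(6·2)=17/32, b=Δ0−h0·(2M0+M1)/6=-49/8
seg 1: a=-5, c=M1/2=51/16, d=(M2−M1)/(6·2)=-17/32, b=Δ1−h1·(2M1+M2)/6=1/4
t_q=1/2 → seg 0, τ=1/2; S=3+-49/8·τ+0·τ²+17/32·τ³=1/256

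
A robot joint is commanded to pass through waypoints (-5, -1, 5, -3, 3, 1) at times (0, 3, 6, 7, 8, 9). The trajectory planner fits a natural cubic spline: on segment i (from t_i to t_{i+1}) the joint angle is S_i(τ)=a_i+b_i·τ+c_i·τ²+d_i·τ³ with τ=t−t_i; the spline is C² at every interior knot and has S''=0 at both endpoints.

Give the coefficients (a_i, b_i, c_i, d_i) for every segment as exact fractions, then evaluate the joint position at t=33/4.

Δ: Δ0=4/3, Δ1=2, Δ2=-8, Δ3=6, Δ4=-2
row 1: diag=12, rhs=4; c'=1/4, d'=1/3
row 2: denom=8−3·1/4=29/4; d'=(-60−3·1/3)/(29/4)=-244/29
row 3: denom=4−1·4/29=112/29; d'=(84−1·-244/29)/(112/29)=335/14
row 4: denom=4−1·29/112=419/112; d'=(-48−1·335/14)/(419/112)=-8056/419
back: M4=-8056/419
back: M3=335/14−29/112·-8056/419=12112/419
back: M2=-244/29−4/29·12112/419=-5196/419
back: M1=1/3−1/4·-5196/419=4316/1257
M: M0=0, M1=4316/1257, M2=-5196/419, M3=12112/419, M4=-8056/419, M5=0
seg 0: a=-5, c=M0/2=0, d=(M1−M0)/(6·3)=2158/11313, b=Δ0−h0·(2M0+M1)/6=-482/1257
seg 1: a=-1, c=M1/2=2158/1257, d=(M2−M1)/(6·3)=-9952/11313, b=Δ1−h1·(2M1+M2)/6=5992/1257
seg 2: a=5, c=M2/2=-2598/419, d=(M3−M2)/(6·1)=8654/1257, b=Δ2−h2·(2M2+M3)/6=-10916/1257
seg 3: a=-3, c=M3/2=6056/419, d=(M4−M3)/(6·1)=-10084/1257, b=Δ3−h3·(2M3+M4)/6=-542/1257
seg 4: a=3, c=M4/2=-4028/419, d=(M5−M4)/(6·1)=4028/1257, b=Δ4−h4·(2M4+M5)/6=5542/1257
t_q=33/4 → seg 4, τ=1/4; S=3+5542/1257·τ+-4028/419·τ²+4028/1257·τ³=23809/6704

  seg 0: a=-5 b=-482/1257 c=0 d=2158/11313
  seg 1: a=-1 b=5992/1257 c=2158/1257 d=-9952/11313
  seg 2: a=5 b=-10916/1257 c=-2598/419 d=8654/1257
  seg 3: a=-3 b=-542/1257 c=6056/419 d=-10084/1257
  seg 4: a=3 b=5542/1257 c=-4028/419 d=4028/1257
S(33/4) = 23809/6704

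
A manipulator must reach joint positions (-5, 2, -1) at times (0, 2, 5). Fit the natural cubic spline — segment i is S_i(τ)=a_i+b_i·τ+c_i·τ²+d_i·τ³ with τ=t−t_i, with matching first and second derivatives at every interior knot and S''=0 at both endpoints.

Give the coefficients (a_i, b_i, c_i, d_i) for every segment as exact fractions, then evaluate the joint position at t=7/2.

  seg 0: a=-5 b=22/5 c=0 d=-9/40
  seg 1: a=2 b=17/10 c=-27/20 d=3/20
S(7/2) = 323/160

Δ: Δ0=7/2, Δ1=-1
row 1: diag=10, rhs=-27; c'=3/10, d'=-27/10
back: M1=-27/10
M: M0=0, M1=-27/10, M2=0
seg 0: a=-5, c=M0/2=0, d=(M1−M0)/(6·2)=-9/40, b=Δ0−h0·(2M0+M1)/6=22/5
seg 1: a=2, c=M1/2=-27/20, d=(M2−M1)/(6·3)=3/20, b=Δ1−h1·(2M1+M2)/6=17/10
t_q=7/2 → seg 1, τ=3/2; S=2+17/10·τ+-27/20·τ²+3/20·τ³=323/160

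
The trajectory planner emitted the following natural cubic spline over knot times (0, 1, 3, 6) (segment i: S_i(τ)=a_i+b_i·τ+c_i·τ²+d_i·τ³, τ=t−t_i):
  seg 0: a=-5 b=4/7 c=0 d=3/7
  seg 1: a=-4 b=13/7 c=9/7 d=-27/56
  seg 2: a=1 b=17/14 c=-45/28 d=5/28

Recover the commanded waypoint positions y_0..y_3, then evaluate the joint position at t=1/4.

y_0 = S_0(0) = a_0 = -5
y_1 = S_1(0) = a_1 = -4
y_2 = S_2(0) = a_2 = 1
y_3 = S_2(3) = -5
t_q=1/4 is in segment 0 (τ=1/4); S_0(τ)=-2173/448

y_0=-5 y_1=-4 y_2=1 y_3=-5
S(1/4) = -2173/448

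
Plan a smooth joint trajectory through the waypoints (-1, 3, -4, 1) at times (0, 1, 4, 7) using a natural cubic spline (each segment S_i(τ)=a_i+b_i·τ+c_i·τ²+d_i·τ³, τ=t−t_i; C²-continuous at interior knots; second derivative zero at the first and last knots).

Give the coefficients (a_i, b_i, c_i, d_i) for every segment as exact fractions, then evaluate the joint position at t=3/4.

  seg 0: a=-1 b=436/87 c=0 d=-88/87
  seg 1: a=3 b=172/87 c=-88/29 d=139/261
  seg 2: a=-4 b=-161/87 c=51/29 d=-17/87
S(3/4) = 541/232

Δ: Δ0=4, Δ1=-7/3, Δ2=5/3
row 1: diag=8, rhs=-38; c'=3/8, d'=-19/4
row 2: denom=12−3·3/8=87/8; d'=(24−3·-19/4)/(87/8)=102/29
back: M2=102/29
back: M1=-19/4−3/8·102/29=-176/29
M: M0=0, M1=-176/29, M2=102/29, M3=0
seg 0: a=-1, c=M0/2=0, d=(M1−M0)/(6·1)=-88/87, b=Δ0−h0·(2M0+M1)/6=436/87
seg 1: a=3, c=M1/2=-88/29, d=(M2−M1)/(6·3)=139/261, b=Δ1−h1·(2M1+M2)/6=172/87
seg 2: a=-4, c=M2/2=51/29, d=(M3−M2)/(6·3)=-17/87, b=Δ2−h2·(2M2+M3)/6=-161/87
t_q=3/4 → seg 0, τ=3/4; S=-1+436/87·τ+0·τ²+-88/87·τ³=541/232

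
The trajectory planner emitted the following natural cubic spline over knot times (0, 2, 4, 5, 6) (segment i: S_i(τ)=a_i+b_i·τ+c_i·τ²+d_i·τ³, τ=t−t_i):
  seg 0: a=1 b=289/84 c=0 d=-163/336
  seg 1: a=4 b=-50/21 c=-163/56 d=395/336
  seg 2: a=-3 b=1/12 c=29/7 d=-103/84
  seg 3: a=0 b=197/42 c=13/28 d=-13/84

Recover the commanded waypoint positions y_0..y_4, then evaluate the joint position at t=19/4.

y_0 = S_0(0) = a_0 = 1
y_1 = S_1(0) = a_1 = 4
y_2 = S_2(0) = a_2 = -3
y_3 = S_3(0) = a_3 = 0
y_4 = S_3(1) = 5
t_q=19/4 is in segment 2 (τ=3/4); S_2(τ)=-2015/1792

y_0=1 y_1=4 y_2=-3 y_3=0 y_4=5
S(19/4) = -2015/1792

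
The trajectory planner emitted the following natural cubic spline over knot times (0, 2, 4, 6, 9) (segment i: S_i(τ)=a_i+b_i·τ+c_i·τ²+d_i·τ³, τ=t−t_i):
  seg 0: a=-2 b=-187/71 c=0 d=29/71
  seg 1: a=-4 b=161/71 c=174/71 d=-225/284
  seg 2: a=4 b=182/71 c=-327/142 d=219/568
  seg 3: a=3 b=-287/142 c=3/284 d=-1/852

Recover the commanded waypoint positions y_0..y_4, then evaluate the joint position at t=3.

y_0=-2 y_1=-4 y_2=4 y_3=3 y_4=-3
S(3) = -21/284

y_0 = S_0(0) = a_0 = -2
y_1 = S_1(0) = a_1 = -4
y_2 = S_2(0) = a_2 = 4
y_3 = S_3(0) = a_3 = 3
y_4 = S_3(3) = -3
t_q=3 is in segment 1 (τ=1); S_1(τ)=-21/284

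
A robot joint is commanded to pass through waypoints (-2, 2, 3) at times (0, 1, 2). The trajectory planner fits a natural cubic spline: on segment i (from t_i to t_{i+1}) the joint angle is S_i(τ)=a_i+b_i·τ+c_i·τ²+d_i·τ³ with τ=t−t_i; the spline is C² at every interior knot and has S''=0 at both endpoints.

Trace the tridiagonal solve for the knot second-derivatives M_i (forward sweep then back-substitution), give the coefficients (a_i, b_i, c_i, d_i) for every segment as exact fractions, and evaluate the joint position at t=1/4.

Δ: Δ0=4, Δ1=1
row 1: diag=4, rhs=-18; c'=1/4, d'=-9/2
back: M1=-9/2
M: M0=0, M1=-9/2, M2=0
seg 0: a=-2, c=M0/2=0, d=(M1−M0)/(6·1)=-3/4, b=Δ0−h0·(2M0+M1)/6=19/4
seg 1: a=2, c=M1/2=-9/4, d=(M2−M1)/(6·1)=3/4, b=Δ1−h1·(2M1+M2)/6=5/2
t_q=1/4 → seg 0, τ=1/4; S=-2+19/4·τ+0·τ²+-3/4·τ³=-211/256

  seg 0: a=-2 b=19/4 c=0 d=-3/4
  seg 1: a=2 b=5/2 c=-9/4 d=3/4
S(1/4) = -211/256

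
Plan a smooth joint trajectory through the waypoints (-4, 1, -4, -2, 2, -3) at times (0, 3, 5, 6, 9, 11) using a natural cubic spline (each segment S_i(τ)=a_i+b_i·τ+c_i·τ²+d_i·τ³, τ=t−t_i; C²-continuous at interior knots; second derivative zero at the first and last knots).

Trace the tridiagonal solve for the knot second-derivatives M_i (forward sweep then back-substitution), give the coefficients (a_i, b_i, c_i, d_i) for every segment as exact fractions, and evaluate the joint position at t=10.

  seg 0: a=-4 b=1129/323 c=0 d=-1772/8721
  seg 1: a=1 b=-643/323 c=-1772/969 d=6101/7752
  seg 2: a=-4 b=269/1938 c=11215/3876 d=-4001/3876
  seg 3: a=-2 b=215/76 c=-197/969 d=-3433/34884
  seg 4: a=2 b=-677/646 c=-1407/1292 d=469/2584
S(10) = 115/2584

Δ: Δ0=5/3, Δ1=-5/2, Δ2=2, Δ3=4/3, Δ4=-5/2
row 1: diag=10, rhs=-25; c'=1/5, d'=-5/2
row 2: denom=6−2·1/5=28/5; d'=(27−2·-5/2)/(28/5)=40/7
row 3: denom=8−1·5/28=219/28; d'=(-4−1·40/7)/(219/28)=-272/219
row 4: denom=10−3·28/73=646/73; d'=(-23−3·-272/219)/(646/73)=-1407/646
back: M4=-1407/646
back: M3=-272/219−28/73·-1407/646=-394/969
back: M2=40/7−5/28·-394/969=11215/1938
back: M1=-5/2−1/5·11215/1938=-3544/969
M: M0=0, M1=-3544/969, M2=11215/1938, M3=-394/969, M4=-1407/646, M5=0
seg 0: a=-4, c=M0/2=0, d=(M1−M0)/(6·3)=-1772/8721, b=Δ0−h0·(2M0+M1)/6=1129/323
seg 1: a=1, c=M1/2=-1772/969, d=(M2−M1)/(6·2)=6101/7752, b=Δ1−h1·(2M1+M2)/6=-643/323
seg 2: a=-4, c=M2/2=11215/3876, d=(M3−M2)/(6·1)=-4001/3876, b=Δ2−h2·(2M2+M3)/6=269/1938
seg 3: a=-2, c=M3/2=-197/969, d=(M4−M3)/(6·3)=-3433/34884, b=Δ3−h3·(2M3+M4)/6=215/76
seg 4: a=2, c=M4/2=-1407/1292, d=(M5−M4)/(6·2)=469/2584, b=Δ4−h4·(2M4+M5)/6=-677/646
t_q=10 → seg 4, τ=1; S=2+-677/646·τ+-1407/1292·τ²+469/2584·τ³=115/2584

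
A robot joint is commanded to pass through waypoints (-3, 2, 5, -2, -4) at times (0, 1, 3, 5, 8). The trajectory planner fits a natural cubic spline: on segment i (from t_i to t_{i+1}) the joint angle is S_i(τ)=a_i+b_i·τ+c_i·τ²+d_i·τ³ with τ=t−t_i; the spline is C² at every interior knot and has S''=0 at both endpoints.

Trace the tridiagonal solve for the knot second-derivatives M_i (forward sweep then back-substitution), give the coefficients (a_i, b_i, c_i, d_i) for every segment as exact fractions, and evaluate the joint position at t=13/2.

Δ: Δ0=5, Δ1=3/2, Δ2=-7/2, Δ3=-2/3
row 1: diag=6, rhs=-21; c'=1/3, d'=-7/2
row 2: denom=8−2·1/3=22/3; d'=(-30−2·-7/2)/(22/3)=-69/22
row 3: denom=10−2·3/11=104/11; d'=(17−2·-69/22)/(104/11)=32/13
back: M3=32/13
back: M2=-69/22−3/11·32/13=-99/26
back: M1=-7/2−1/3·-99/26=-29/13
M: M0=0, M1=-29/13, M2=-99/26, M3=32/13, M4=0
seg 0: a=-3, c=M0/2=0, d=(M1−M0)/(6·1)=-29/78, b=Δ0−h0·(2M0+M1)/6=419/78
seg 1: a=2, c=M1/2=-29/26, d=(M2−M1)/(6·2)=-41/312, b=Δ1−h1·(2M1+M2)/6=166/39
seg 2: a=5, c=M2/2=-99/52, d=(M3−M2)/(6·2)=163/312, b=Δ2−h2·(2M2+M3)/6=-139/78
seg 3: a=-2, c=M3/2=16/13, d=(M4−M3)/(6·3)=-16/117, b=Δ3−h3·(2M3+M4)/6=-122/39
t_q=13/2 → seg 3, τ=3/2; S=-2+-122/39·τ+16/13·τ²+-16/117·τ³=-57/13

  seg 0: a=-3 b=419/78 c=0 d=-29/78
  seg 1: a=2 b=166/39 c=-29/26 d=-41/312
  seg 2: a=5 b=-139/78 c=-99/52 d=163/312
  seg 3: a=-2 b=-122/39 c=16/13 d=-16/117
S(13/2) = -57/13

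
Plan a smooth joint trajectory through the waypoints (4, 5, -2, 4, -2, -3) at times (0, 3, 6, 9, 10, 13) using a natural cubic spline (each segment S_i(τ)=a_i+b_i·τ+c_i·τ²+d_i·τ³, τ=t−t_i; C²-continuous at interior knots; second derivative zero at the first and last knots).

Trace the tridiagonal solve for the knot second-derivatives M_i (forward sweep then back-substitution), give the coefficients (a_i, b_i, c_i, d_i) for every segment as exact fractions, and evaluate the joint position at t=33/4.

Δ: Δ0=1/3, Δ1=-7/3, Δ2=2, Δ3=-6, Δ4=-1/3
row 1: diag=12, rhs=-16; c'=1/4, d'=-4/3
row 2: denom=12−3·1/4=45/4; d'=(26−3·-4/3)/(45/4)=8/3
row 3: denom=8−3·4/15=36/5; d'=(-48−3·8/3)/(36/5)=-70/9
row 4: denom=8−1·5/36=283/36; d'=(34−1·-70/9)/(283/36)=1504/283
back: M4=1504/283
back: M3=-70/9−5/36·1504/283=-2410/283
back: M2=8/3−4/15·-2410/283=4192/849
back: M1=-4/3−1/4·4192/849=-2180/849
M: M0=0, M1=-2180/849, M2=4192/849, M3=-2410/283, M4=1504/283, M5=0
seg 0: a=4, c=M0/2=0, d=(M1−M0)/(6·3)=-1090/7641, b=Δ0−h0·(2M0+M1)/6=1373/849
seg 1: a=5, c=M1/2=-1090/849, d=(M2−M1)/(6·3)=118/283, b=Δ1−h1·(2M1+M2)/6=-1897/849
seg 2: a=-2, c=M2/2=2096/849, d=(M3−M2)/(6·3)=-5711/7641, b=Δ2−h2·(2M2+M3)/6=1121/849
seg 3: a=4, c=M3/2=-1205/283, d=(M4−M3)/(6·1)=1957/849, b=Δ3−h3·(2M3+M4)/6=-3436/849
seg 4: a=-2, c=M4/2=752/283, d=(M5−M4)/(6·3)=-752/2547, b=Δ4−h4·(2M4+M5)/6=-4795/849
t_q=33/4 → seg 2, τ=9/4; S=-2+1121/849·τ+2096/849·τ²+-5711/7641·τ³=89755/18112

  seg 0: a=4 b=1373/849 c=0 d=-1090/7641
  seg 1: a=5 b=-1897/849 c=-1090/849 d=118/283
  seg 2: a=-2 b=1121/849 c=2096/849 d=-5711/7641
  seg 3: a=4 b=-3436/849 c=-1205/283 d=1957/849
  seg 4: a=-2 b=-4795/849 c=752/283 d=-752/2547
S(33/4) = 89755/18112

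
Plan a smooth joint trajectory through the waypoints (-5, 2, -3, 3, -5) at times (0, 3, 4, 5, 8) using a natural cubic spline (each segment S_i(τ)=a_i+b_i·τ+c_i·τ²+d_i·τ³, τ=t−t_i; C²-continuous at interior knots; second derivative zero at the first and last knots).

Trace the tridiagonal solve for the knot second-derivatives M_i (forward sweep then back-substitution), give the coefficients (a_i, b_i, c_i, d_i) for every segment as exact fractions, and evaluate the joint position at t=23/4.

Δ: Δ0=7/3, Δ1=-5, Δ2=6, Δ3=-8/3
row 1: diag=8, rhs=-44; c'=1/8, d'=-11/2
row 2: denom=4−1·1/8=31/8; d'=(66−1·-11/2)/(31/8)=572/31
row 3: denom=8−1·8/31=240/31; d'=(-52−1·572/31)/(240/31)=-91/10
back: M3=-91/10
back: M2=572/31−8/31·-91/10=104/5
back: M1=-11/2−1/8·104/5=-81/10
M: M0=0, M1=-81/10, M2=104/5, M3=-91/10, M4=0
seg 0: a=-5, c=M0/2=0, d=(M1−M0)/(6·3)=-9/20, b=Δ0−h0·(2M0+M1)/6=383/60
seg 1: a=2, c=M1/2=-81/20, d=(M2−M1)/(6·1)=289/60, b=Δ1−h1·(2M1+M2)/6=-173/30
seg 2: a=-3, c=M2/2=52/5, d=(M3−M2)/(6·1)=-299/60, b=Δ2−h2·(2M2+M3)/6=7/12
seg 3: a=3, c=M3/2=-91/20, d=(M4−M3)/(6·3)=91/180, b=Δ3−h3·(2M3+M4)/6=193/30
t_q=23/4 → seg 3, τ=3/4; S=3+193/30·τ+-91/20·τ²+91/180·τ³=7013/1280

  seg 0: a=-5 b=383/60 c=0 d=-9/20
  seg 1: a=2 b=-173/30 c=-81/20 d=289/60
  seg 2: a=-3 b=7/12 c=52/5 d=-299/60
  seg 3: a=3 b=193/30 c=-91/20 d=91/180
S(23/4) = 7013/1280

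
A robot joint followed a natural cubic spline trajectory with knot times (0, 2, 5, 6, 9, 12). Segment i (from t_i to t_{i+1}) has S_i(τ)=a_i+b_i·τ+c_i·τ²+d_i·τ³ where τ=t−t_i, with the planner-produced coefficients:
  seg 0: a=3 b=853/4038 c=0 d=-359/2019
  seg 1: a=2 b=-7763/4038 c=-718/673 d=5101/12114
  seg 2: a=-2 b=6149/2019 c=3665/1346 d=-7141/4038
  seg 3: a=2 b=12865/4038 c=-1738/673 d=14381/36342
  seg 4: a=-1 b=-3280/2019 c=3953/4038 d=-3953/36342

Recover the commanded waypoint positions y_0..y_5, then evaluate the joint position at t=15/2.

y_0 = S_0(0) = a_0 = 3
y_1 = S_1(0) = a_1 = 2
y_2 = S_2(0) = a_2 = -2
y_3 = S_3(0) = a_3 = 2
y_4 = S_4(0) = a_4 = -1
y_5 = S_4(3) = 0
t_q=15/2 is in segment 3 (τ=3/2); S_3(τ)=24809/10768

y_0=3 y_1=2 y_2=-2 y_3=2 y_4=-1 y_5=0
S(15/2) = 24809/10768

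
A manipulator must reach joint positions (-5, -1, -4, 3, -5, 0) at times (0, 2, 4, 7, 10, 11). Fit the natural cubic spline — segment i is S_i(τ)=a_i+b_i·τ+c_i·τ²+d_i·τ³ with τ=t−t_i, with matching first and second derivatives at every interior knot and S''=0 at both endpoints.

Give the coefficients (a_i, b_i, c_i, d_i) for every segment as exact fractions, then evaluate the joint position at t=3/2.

Δ: Δ0=2, Δ1=-3/2, Δ2=7/3, Δ3=-8/3, Δ4=5
row 1: diag=8, rhs=-21; c'=1/4, d'=-21/8
row 2: denom=10−2·1/4=19/2; d'=(23−2·-21/8)/(19/2)=113/38
row 3: denom=12−3·6/19=210/19; d'=(-30−3·113/38)/(210/19)=-493/140
row 4: denom=8−3·19/70=503/70; d'=(46−3·-493/140)/(503/70)=7919/1006
back: M4=7919/1006
back: M3=-493/140−19/70·7919/1006=-2846/503
back: M2=113/38−6/19·-2846/503=4789/1006
back: M1=-21/8−1/4·4789/1006=-1919/503
M: M0=0, M1=-1919/503, M2=4789/1006, M3=-2846/503, M4=7919/1006, M5=0
seg 0: a=-5, c=M0/2=0, d=(M1−M0)/(6·2)=-1919/6036, b=Δ0−h0·(2M0+M1)/6=4937/1509
seg 1: a=-1, c=M1/2=-1919/1006, d=(M2−M1)/(6·2)=8627/12072, b=Δ1−h1·(2M1+M2)/6=-820/1509
seg 2: a=-4, c=M2/2=4789/2012, d=(M3−M2)/(6·3)=-10481/18108, b=Δ2−h2·(2M2+M3)/6=1213/3018
seg 3: a=3, c=M3/2=-1423/503, d=(M4−M3)/(6·3)=4537/6036, b=Δ3−h3·(2M3+M4)/6=-5701/6036
seg 4: a=-5, c=M4/2=7919/2012, d=(M5−M4)/(6·1)=-7919/6036, b=Δ4−h4·(2M4+M5)/6=7171/3018
t_q=3/2 → seg 0, τ=3/2; S=-5+4937/1509·τ+0·τ²+-1919/6036·τ³=-18759/16096

  seg 0: a=-5 b=4937/1509 c=0 d=-1919/6036
  seg 1: a=-1 b=-820/1509 c=-1919/1006 d=8627/12072
  seg 2: a=-4 b=1213/3018 c=4789/2012 d=-10481/18108
  seg 3: a=3 b=-5701/6036 c=-1423/503 d=4537/6036
  seg 4: a=-5 b=7171/3018 c=7919/2012 d=-7919/6036
S(3/2) = -18759/16096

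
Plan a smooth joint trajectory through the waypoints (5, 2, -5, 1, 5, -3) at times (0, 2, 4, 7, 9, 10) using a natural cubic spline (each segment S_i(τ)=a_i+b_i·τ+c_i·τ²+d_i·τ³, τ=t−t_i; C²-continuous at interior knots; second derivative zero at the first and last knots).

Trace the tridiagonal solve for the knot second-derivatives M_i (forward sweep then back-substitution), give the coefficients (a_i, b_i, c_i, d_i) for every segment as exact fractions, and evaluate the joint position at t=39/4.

  seg 0: a=5 b=-170/239 c=0 d=-377/1912
  seg 1: a=2 b=-1471/478 c=-1131/956 d=929/1912
  seg 2: a=-5 b=-473/239 c=414/239 d=-97/717
  seg 3: a=1 b=1138/239 c=123/239 d=-453/478
  seg 4: a=5 b=-1088/239 c=-1236/239 d=412/239
S(39/4) = -2279/3824

Δ: Δ0=-3/2, Δ1=-7/2, Δ2=2, Δ3=2, Δ4=-8
row 1: diag=8, rhs=-12; c'=1/4, d'=-3/2
row 2: denom=10−2·1/4=19/2; d'=(33−2·-3/2)/(19/2)=72/19
row 3: denom=10−3·6/19=172/19; d'=(0−3·72/19)/(172/19)=-54/43
row 4: denom=6−2·19/86=239/43; d'=(-60−2·-54/43)/(239/43)=-2472/239
back: M4=-2472/239
back: M3=-54/43−19/86·-2472/239=246/239
back: M2=72/19−6/19·246/239=828/239
back: M1=-3/2−1/4·828/239=-1131/478
M: M0=0, M1=-1131/478, M2=828/239, M3=246/239, M4=-2472/239, M5=0
seg 0: a=5, c=M0/2=0, d=(M1−M0)/(6·2)=-377/1912, b=Δ0−h0·(2M0+M1)/6=-170/239
seg 1: a=2, c=M1/2=-1131/956, d=(M2−M1)/(6·2)=929/1912, b=Δ1−h1·(2M1+M2)/6=-1471/478
seg 2: a=-5, c=M2/2=414/239, d=(M3−M2)/(6·3)=-97/717, b=Δ2−h2·(2M2+M3)/6=-473/239
seg 3: a=1, c=M3/2=123/239, d=(M4−M3)/(6·2)=-453/478, b=Δ3−h3·(2M3+M4)/6=1138/239
seg 4: a=5, c=M4/2=-1236/239, d=(M5−M4)/(6·1)=412/239, b=Δ4−h4·(2M4+M5)/6=-1088/239
t_q=39/4 → seg 4, τ=3/4; S=5+-1088/239·τ+-1236/239·τ²+412/239·τ³=-2279/3824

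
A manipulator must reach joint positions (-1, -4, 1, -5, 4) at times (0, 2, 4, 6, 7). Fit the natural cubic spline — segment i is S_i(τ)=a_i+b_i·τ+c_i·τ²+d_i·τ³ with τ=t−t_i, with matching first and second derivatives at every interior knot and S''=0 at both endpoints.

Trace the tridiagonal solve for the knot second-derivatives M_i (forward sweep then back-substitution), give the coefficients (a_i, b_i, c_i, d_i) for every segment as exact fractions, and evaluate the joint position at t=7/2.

Δ: Δ0=-3/2, Δ1=5/2, Δ2=-3, Δ3=9
row 1: diag=8, rhs=24; c'=1/4, d'=3
row 2: denom=8−2·1/4=15/2; d'=(-33−2·3)/(15/2)=-26/5
row 3: denom=6−2·4/15=82/15; d'=(72−2·-26/5)/(82/15)=618/41
back: M3=618/41
back: M2=-26/5−4/15·618/41=-378/41
back: M1=3−1/4·-378/41=435/82
M: M0=0, M1=435/82, M2=-378/41, M3=618/41, M4=0
seg 0: a=-1, c=M0/2=0, d=(M1−M0)/(6·2)=145/328, b=Δ0−h0·(2M0+M1)/6=-134/41
seg 1: a=-4, c=M1/2=435/164, d=(M2−M1)/(6·2)=-397/328, b=Δ1−h1·(2M1+M2)/6=167/82
seg 2: a=1, c=M2/2=-189/41, d=(M3−M2)/(6·2)=83/41, b=Δ2−h2·(2M2+M3)/6=-77/41
seg 3: a=-5, c=M3/2=309/41, d=(M4−M3)/(6·1)=-103/41, b=Δ3−h3·(2M3+M4)/6=163/41
t_q=7/2 → seg 1, τ=3/2; S=-4+167/82·τ+435/164·τ²+-397/328·τ³=2461/2624

  seg 0: a=-1 b=-134/41 c=0 d=145/328
  seg 1: a=-4 b=167/82 c=435/164 d=-397/328
  seg 2: a=1 b=-77/41 c=-189/41 d=83/41
  seg 3: a=-5 b=163/41 c=309/41 d=-103/41
S(7/2) = 2461/2624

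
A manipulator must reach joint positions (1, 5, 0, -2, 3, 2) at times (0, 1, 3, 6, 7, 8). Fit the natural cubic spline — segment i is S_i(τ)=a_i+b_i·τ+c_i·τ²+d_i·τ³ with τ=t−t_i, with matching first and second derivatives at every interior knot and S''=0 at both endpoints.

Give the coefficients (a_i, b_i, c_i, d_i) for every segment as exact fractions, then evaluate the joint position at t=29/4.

  seg 0: a=1 b=77/15 c=0 d=-17/15
  seg 1: a=5 b=26/15 c=-17/5 d=77/120
  seg 2: a=0 b=-25/6 c=9/20 d=43/180
  seg 3: a=-2 b=299/60 c=13/5 d=-31/12
  seg 4: a=3 b=73/30 c=-103/20 d=103/60
S(29/4) = 4241/1280

Δ: Δ0=4, Δ1=-5/2, Δ2=-2/3, Δ3=5, Δ4=-1
row 1: diag=6, rhs=-39; c'=1/3, d'=-13/2
row 2: denom=10−2·1/3=28/3; d'=(11−2·-13/2)/(28/3)=18/7
row 3: denom=8−3·9/28=197/28; d'=(34−3·18/7)/(197/28)=736/197
row 4: denom=4−1·28/197=760/197; d'=(-36−1·736/197)/(760/197)=-103/10
back: M4=-103/10
back: M3=736/197−28/197·-103/10=26/5
back: M2=18/7−9/28·26/5=9/10
back: M1=-13/2−1/3·9/10=-34/5
M: M0=0, M1=-34/5, M2=9/10, M3=26/5, M4=-103/10, M5=0
seg 0: a=1, c=M0/2=0, d=(M1−M0)/(6·1)=-17/15, b=Δ0−h0·(2M0+M1)/6=77/15
seg 1: a=5, c=M1/2=-17/5, d=(M2−M1)/(6·2)=77/120, b=Δ1−h1·(2M1+M2)/6=26/15
seg 2: a=0, c=M2/2=9/20, d=(M3−M2)/(6·3)=43/180, b=Δ2−h2·(2M2+M3)/6=-25/6
seg 3: a=-2, c=M3/2=13/5, d=(M4−M3)/(6·1)=-31/12, b=Δ3−h3·(2M3+M4)/6=299/60
seg 4: a=3, c=M4/2=-103/20, d=(M5−M4)/(6·1)=103/60, b=Δ4−h4·(2M4+M5)/6=73/30
t_q=29/4 → seg 4, τ=1/4; S=3+73/30·τ+-103/20·τ²+103/60·τ³=4241/1280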